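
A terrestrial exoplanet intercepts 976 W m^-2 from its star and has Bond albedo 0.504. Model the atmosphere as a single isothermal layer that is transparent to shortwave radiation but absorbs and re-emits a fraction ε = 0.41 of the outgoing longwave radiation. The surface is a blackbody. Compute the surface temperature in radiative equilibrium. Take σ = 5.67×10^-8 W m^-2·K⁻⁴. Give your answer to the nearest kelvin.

228 K

At the top of the atmosphere, σT_e⁴ = S(1−α)/4 = 121.0 W m^-2, giving T_e = 214.9 K.
Surface balance with a leaky layer gives σT_s⁴ = σT_e⁴·2/(2−ε), so T_s = T_e·[2/(2−0.41)]^(1/4) = 227.6 K.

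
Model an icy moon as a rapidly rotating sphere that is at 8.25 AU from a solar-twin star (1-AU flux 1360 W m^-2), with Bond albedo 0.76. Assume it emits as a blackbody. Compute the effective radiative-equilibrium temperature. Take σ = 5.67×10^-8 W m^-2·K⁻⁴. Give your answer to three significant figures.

Irradiance scales as 1/d², so S = 1360 W m^-2 × (1/8.25)² = 19.98 W m^-2.
Averaging over the sphere, the absorbed flux is S(1−α)/4 = 1.199 W m^-2.
In equilibrium σT⁴ equals this, so T = 67.81 K.

67.8 kelvin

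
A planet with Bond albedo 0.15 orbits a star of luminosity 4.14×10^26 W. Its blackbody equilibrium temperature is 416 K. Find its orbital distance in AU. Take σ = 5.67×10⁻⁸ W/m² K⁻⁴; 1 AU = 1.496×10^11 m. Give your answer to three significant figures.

0.429 AU

Energy balance gives S = 4σT⁴/(1−α) = 7991 W/m².
S = L/(4πd²) → d = √(L/4πS) = √(4.14×10^26/(4π·7991)) = 6.421×10^10 m = 0.4292 AU.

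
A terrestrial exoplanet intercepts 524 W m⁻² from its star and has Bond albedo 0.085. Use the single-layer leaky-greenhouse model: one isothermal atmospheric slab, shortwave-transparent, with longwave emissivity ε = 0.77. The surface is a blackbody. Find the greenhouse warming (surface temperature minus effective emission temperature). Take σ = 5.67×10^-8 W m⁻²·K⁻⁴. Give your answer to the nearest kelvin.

At the top of the atmosphere, σT_e⁴ = S(1−α)/4 = 119.9 W m⁻², giving T_e = 214.4 K.
Surface balance with a leaky layer gives σT_s⁴ = σT_e⁴·2/(2−ε), so T_s = T_e·[2/(2−0.77)]^(1/4) = 242.1 K.
T_s − T_e = 242.1 − 214.4 = 27.71 K.

28 K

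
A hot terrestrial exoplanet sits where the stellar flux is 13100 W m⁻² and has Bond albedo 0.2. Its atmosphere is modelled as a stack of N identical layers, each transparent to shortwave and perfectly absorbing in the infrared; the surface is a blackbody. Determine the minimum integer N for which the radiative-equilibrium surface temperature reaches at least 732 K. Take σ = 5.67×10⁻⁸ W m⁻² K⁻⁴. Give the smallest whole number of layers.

6

Top-of-atmosphere balance: σT_e⁴ = S(1−α)/4 = 2620 W m⁻² → T_e = 463.6 K.
T_s = (N+1)^(1/4)·T_e ≥ 732 K requires N+1 ≥ (T_s/T_e)⁴ = (732/463.6)⁴ = 6.213.
Rounding up, N = 6.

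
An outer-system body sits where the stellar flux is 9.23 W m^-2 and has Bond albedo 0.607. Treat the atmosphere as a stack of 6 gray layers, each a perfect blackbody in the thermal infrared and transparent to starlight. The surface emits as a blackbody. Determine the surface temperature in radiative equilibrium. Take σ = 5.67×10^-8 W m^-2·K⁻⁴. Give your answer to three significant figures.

103 K

The effective emission temperature is T_e = [S(1−α)/(4σ)]^¼ = 63.24 K.
For an N-layer opaque stack, T_s⁴ = (N+1)T_e⁴, hence T_s = (7)^(1/4)×63.24 K = 102.9 K.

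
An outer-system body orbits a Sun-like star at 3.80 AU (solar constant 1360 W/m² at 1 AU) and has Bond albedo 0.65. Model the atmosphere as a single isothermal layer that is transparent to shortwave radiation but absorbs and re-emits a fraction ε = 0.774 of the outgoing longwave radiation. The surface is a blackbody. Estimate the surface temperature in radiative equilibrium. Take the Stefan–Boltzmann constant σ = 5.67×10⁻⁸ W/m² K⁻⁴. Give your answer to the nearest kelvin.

124 K

By the inverse-square law, S = 1360/3.80² = 94.18 W/m².
The planet radiates to space at T_e = [S(1−α)/(4σ)]^(1/4) = 109.8 K.
The surface balance (absorbed SW + ε·downward IR = σT_s⁴) with T_a⁴ = T_s⁴/2 reduces to T_s = T_e·[2/(2−ε)]^¼ = 124.1 K.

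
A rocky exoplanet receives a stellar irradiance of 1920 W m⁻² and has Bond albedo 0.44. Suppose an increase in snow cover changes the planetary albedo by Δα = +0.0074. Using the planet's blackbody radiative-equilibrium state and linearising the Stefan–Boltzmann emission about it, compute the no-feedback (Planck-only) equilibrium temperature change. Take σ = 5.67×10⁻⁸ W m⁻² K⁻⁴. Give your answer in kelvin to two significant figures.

-0.87 kelvin

Unperturbed T_e = [1920·(1−0.44)/(4σ)]^¼ = 262.4 K.
The change in absorbed flux is Δ[S(1−α)/4] = −SΔα/4 = -3.552 W m⁻².
The Planck feedback parameter is 4σT_e³ = 4.098 W m⁻²/K.
Hence the no-feedback warming is ΔF/(4σT_e³) = -0.867 K.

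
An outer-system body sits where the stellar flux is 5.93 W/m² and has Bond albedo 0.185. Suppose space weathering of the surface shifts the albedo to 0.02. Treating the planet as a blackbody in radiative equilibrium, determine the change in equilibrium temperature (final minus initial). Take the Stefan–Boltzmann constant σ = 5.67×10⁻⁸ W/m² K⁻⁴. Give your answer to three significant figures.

3.20 kelvin

With α = 0.185, T₁ = 67.94 K.
Final:   T₂ = [S(1−0.02)/(4σ)]^(1/4) = 71.15 K.
Change: 71.15 − 67.94 = 3.205 K.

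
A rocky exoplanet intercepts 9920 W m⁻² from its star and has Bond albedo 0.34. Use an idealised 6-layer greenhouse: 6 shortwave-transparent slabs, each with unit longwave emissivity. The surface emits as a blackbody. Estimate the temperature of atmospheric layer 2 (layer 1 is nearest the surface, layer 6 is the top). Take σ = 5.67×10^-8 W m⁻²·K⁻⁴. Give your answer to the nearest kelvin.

616 kelvin

The effective emission temperature is T_e = [S(1−α)/(4σ)]^¼ = 412.2 K.
In the N-layer model, layer k (counted from the surface) has T_k = (N+1−k)^(1/4)·T_e.
T_2 = (5)^(1/4)·412.2 = 616.4 K.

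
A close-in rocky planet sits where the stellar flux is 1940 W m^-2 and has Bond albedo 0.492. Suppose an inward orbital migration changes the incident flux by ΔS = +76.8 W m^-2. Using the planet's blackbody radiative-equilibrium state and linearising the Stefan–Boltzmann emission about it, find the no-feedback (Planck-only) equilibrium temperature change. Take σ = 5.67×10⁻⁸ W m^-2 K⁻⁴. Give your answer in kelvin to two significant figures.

Reference equilibrium: T_e = [S(1−α)/(4σ)]^(1/4) = 256.7 K.
ΔF = Δ[S(1−α)]/4 = (1−0.492)·+76.8/4 = 9.754 W m^-2.
Planck response: λ_P = 4σT_e³ = 4·5.67×10⁻⁸·(256.7)³ = 3.838 W m^-2/K.
Hence the no-feedback warming is ΔF/(4σT_e³) = 2.54 K.

2.5 kelvin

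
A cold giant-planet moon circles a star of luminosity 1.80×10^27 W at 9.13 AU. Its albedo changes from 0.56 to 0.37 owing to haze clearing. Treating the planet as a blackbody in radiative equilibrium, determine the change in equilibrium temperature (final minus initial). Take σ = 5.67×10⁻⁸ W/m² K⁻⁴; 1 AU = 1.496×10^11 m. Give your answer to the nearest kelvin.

10 kelvin

Orbital distance: d = 9.13 AU = 1.366×10^12 m.
S = L/(4πd²) = 76.78 W/m².
With α = 0.56, T₁ = 110.5 K.
With α = 0.37, T₂ = 120.8 K.
ΔT = T₂ − T₁ = 10.37 K.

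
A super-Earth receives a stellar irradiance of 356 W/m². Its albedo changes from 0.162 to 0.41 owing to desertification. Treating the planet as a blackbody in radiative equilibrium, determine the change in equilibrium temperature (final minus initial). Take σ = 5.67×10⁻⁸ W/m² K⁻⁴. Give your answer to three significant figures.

-16.0 K

Before: T₁ = [356.0·0.838/(4σ)]^(1/4) = 190.4 K.
Final:   T₂ = [S(1−0.41)/(4σ)]^(1/4) = 174.4 K.
ΔT = T₂ − T₁ = -15.99 K.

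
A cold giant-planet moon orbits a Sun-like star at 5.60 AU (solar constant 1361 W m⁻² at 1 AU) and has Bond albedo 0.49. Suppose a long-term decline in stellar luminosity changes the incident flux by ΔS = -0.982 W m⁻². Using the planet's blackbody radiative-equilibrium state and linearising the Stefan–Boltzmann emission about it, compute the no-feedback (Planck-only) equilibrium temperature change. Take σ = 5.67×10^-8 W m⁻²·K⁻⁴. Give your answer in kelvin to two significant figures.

By the inverse-square law, S = 1361/5.60² = 43.40 W m⁻².
Reference equilibrium: T_e = [S(1−α)/(4σ)]^(1/4) = 99.39 K.
TOA radiative forcing: ΔF = (1−α)ΔS/4 = 0.51·(-0.982)/4 = -0.1252 W m⁻².
The Planck feedback parameter is 4σT_e³ = 0.2227 W m⁻²/K.
ΔT₀ = ΔF/λ_P = -0.1252/0.2227 = -0.562 K.

-0.56 K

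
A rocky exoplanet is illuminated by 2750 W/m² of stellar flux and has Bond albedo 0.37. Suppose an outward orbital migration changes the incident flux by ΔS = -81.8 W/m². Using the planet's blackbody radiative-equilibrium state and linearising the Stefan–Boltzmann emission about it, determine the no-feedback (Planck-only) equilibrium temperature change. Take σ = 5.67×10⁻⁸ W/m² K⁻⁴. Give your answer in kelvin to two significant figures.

-2.2 K

Reference equilibrium: T_e = [S(1−α)/(4σ)]^(1/4) = 295.6 K.
ΔF = Δ[S(1−α)]/4 = (1−0.37)·-81.8/4 = -12.88 W/m².
The Planck feedback parameter is 4σT_e³ = 5.860 W/m²/K.
So ΔT₀ = -12.88/5.860 = -2.20 K.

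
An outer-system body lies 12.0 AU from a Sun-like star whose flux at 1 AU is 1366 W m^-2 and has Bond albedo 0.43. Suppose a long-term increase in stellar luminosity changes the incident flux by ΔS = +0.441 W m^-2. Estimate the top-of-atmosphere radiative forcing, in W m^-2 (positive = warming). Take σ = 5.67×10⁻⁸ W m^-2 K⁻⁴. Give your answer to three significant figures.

Flux at the orbit: S = 1366/(12.0)² = 9.486 W m^-2.
Only a fraction (1−α) is absorbed and it's spread over 4πR², so ΔF = (1−α)ΔS/4 = 0.06284 W m^-2.

0.0628 W m^-2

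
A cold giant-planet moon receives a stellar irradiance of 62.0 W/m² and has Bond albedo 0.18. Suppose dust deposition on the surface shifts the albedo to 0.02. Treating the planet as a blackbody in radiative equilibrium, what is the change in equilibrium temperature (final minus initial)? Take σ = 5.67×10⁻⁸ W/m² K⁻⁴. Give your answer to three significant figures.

Before: T₁ = [62.00·0.82/(4σ)]^(1/4) = 122.4 K.
With α = 0.02, T₂ = 127.9 K.
ΔT = T₂ − T₁ = 5.576 K.

5.58 K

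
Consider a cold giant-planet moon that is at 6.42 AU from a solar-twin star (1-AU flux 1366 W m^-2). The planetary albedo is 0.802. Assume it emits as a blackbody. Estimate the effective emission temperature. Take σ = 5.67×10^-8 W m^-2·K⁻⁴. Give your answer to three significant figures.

73.3 K

Irradiance scales as 1/d², so S = 1366 W m^-2 × (1/6.42)² = 33.14 W m^-2.
Averaging over the sphere, the absorbed flux is S(1−α)/4 = 1.641 W m^-2.
Set σT⁴ = 1.641 → T = (1.641/σ)^(1/4) = 73.34 K.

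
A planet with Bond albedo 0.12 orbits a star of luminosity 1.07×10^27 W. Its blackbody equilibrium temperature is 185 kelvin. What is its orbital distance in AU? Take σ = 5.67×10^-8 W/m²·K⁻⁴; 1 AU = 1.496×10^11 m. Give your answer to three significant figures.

3.55 AU

Required flux: S = 4σT⁴/(1−α) = 301.9 W/m².
Then d = [L/(4πS)]^(1/2) = 5.311×10^11 m, i.e. 3.550 AU.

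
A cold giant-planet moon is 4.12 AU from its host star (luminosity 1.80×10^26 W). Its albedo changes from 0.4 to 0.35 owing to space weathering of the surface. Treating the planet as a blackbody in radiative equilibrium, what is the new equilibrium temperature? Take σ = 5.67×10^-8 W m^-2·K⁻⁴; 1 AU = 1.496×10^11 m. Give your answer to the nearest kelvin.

102 K

Orbital distance: d = 4.12 AU = 6.164×10^11 m.
S = L/(4πd²) = 37.71 W m^-2.
New equilibrium: T₂ = [(1−0.35)·37.71/(4σ)]^(1/4) = 102.0 K.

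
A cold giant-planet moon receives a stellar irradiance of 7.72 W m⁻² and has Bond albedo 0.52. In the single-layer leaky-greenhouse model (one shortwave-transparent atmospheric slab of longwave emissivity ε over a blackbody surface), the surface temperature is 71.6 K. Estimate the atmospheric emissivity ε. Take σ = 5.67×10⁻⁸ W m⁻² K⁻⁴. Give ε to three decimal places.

TOA balance gives T_e = 63.58 K.
Since (2−ε)/2 = (T_e/T_s)⁴ = 0.6217, ε = 0.7567.

0.757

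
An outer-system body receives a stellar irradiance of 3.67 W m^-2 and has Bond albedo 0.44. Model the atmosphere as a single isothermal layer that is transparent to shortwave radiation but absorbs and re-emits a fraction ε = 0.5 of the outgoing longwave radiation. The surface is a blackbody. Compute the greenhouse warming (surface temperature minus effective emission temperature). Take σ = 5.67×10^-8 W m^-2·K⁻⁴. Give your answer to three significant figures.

At the top of the atmosphere, σT_e⁴ = S(1−α)/4 = 0.5138 W m^-2, giving T_e = 54.87 K.
Surface balance with a leaky layer gives σT_s⁴ = σT_e⁴·2/(2−ε), so T_s = T_e·[2/(2−0.5)]^(1/4) = 58.96 K.
The atmosphere warms the surface by 4.091 K.

4.09 K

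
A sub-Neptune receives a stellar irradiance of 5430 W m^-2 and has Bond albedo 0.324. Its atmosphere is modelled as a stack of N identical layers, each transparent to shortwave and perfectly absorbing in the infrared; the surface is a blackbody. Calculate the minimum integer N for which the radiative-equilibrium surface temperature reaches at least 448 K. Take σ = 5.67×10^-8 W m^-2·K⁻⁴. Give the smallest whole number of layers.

Top-of-atmosphere balance: σT_e⁴ = S(1−α)/4 = 917.7 W m^-2 → T_e = 356.7 K.
Need (N+1)T_e⁴ ≥ T_s⁴, i.e. N+1 ≥ (448/356.7)⁴ = 2.489.
The minimum whole number is N = 2.

2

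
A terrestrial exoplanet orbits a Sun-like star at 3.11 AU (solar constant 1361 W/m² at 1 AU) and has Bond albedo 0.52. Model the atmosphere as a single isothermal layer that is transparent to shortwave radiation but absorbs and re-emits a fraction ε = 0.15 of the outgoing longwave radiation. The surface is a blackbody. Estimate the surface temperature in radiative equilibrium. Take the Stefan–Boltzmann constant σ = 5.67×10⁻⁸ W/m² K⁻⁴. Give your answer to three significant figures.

Flux at the orbit: S = 1361/(3.11)² = 140.7 W/m².
The planet radiates to space at T_e = [S(1−α)/(4σ)]^(1/4) = 131.4 K.
The surface balance (absorbed SW + ε·downward IR = σT_s⁴) with T_a⁴ = T_s⁴/2 reduces to T_s = T_e·[2/(2−ε)]^¼ = 134.0 K.

134 K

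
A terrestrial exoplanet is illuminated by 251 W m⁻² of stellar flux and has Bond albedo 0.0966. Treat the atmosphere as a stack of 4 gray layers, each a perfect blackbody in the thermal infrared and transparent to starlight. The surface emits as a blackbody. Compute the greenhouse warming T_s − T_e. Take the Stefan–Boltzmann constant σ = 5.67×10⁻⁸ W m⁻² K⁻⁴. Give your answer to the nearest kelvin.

88 kelvin

The effective emission temperature is T_e = [S(1−α)/(4σ)]^¼ = 177.8 K.
Surface: T_s = (5)^¼·T_e = 265.9 K.
So the greenhouse effect raises the surface by 265.9 − 177.8 = 88.08 K.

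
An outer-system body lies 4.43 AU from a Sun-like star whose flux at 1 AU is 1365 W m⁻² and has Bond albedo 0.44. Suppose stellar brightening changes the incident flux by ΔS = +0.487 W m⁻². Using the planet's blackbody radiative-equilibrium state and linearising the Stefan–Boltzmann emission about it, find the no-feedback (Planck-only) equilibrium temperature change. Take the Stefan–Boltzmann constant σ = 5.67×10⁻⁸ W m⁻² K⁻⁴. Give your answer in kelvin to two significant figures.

0.20 kelvin

By the inverse-square law, S = 1365/4.43² = 69.55 W m⁻².
The baseline emission temperature is T_e = 114.5 K.
TOA radiative forcing: ΔF = (1−α)ΔS/4 = 0.56·(+0.487)/4 = 0.06818 W m⁻².
Linearising σT⁴ gives d(σT⁴)/dT = 4σT_e³ = 0.3402 W m⁻² per K.
Hence the no-feedback warming is ΔF/(4σT_e³) = 0.200 K.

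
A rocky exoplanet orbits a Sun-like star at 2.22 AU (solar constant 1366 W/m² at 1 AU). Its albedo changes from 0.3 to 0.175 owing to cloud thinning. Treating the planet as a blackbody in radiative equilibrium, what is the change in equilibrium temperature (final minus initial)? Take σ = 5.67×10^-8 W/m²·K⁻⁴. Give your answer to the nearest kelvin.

Irradiance scales as 1/d², so S = 1366 W/m² × (1/2.22)² = 277.2 W/m².
Before: T₁ = [277.2·0.7/(4σ)]^(1/4) = 171.0 K.
Final:   T₂ = [S(1−0.175)/(4σ)]^(1/4) = 178.2 K.
ΔT = T₂ − T₁ = 7.171 K.

7 K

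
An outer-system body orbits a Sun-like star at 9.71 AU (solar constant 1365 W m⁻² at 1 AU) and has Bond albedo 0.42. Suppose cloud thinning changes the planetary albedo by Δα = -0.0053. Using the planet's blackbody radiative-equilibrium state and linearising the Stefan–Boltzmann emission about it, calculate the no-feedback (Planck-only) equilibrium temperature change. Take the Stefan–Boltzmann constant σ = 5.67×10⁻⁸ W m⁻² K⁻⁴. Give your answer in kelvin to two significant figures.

0.18 K

Flux at the orbit: S = 1365/(9.71)² = 14.48 W m⁻².
The baseline emission temperature is T_e = 78.00 K.
The change in absorbed flux is Δ[S(1−α)/4] = −SΔα/4 = 0.01918 W m⁻².
The Planck feedback parameter is 4σT_e³ = 0.1076 W m⁻²/K.
Hence the no-feedback warming is ΔF/(4σT_e³) = 0.178 K.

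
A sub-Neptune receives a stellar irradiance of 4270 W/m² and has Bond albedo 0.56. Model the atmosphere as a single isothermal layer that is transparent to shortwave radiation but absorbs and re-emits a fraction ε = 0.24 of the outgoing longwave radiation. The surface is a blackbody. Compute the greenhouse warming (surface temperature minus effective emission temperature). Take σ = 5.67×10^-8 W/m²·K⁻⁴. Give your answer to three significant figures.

At the top of the atmosphere, σT_e⁴ = S(1−α)/4 = 469.7 W/m², giving T_e = 301.7 K.
The surface balance (absorbed SW + ε·downward IR = σT_s⁴) with T_a⁴ = T_s⁴/2 reduces to T_s = T_e·[2/(2−ε)]^¼ = 311.5 K.
T_s − T_e = 311.5 − 301.7 = 9.797 K.

9.80 K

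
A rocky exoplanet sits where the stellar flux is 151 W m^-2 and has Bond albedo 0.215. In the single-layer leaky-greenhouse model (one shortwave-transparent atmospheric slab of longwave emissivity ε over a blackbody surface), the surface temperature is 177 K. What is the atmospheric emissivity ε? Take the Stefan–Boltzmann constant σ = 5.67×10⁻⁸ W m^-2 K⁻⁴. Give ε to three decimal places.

0.935

Effective temperature: T_e = [S(1−α)/(4σ)]^(1/4) = 151.2 K.
Since (2−ε)/2 = (T_e/T_s)⁴ = 0.5325, ε = 0.9350.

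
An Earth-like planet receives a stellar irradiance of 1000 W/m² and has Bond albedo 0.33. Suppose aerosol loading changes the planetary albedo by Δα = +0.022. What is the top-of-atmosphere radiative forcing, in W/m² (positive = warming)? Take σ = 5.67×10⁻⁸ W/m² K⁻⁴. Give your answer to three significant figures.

The change in absorbed flux is Δ[S(1−α)/4] = −SΔα/4 = -5.500 W/m².

-5.50 W/m²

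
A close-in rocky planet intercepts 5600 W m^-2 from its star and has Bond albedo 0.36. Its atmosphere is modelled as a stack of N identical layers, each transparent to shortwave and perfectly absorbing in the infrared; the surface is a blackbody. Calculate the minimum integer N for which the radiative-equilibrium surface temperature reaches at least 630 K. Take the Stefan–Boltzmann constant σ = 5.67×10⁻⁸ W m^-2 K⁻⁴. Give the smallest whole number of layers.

The effective emission temperature is T_e = [S(1−α)/(4σ)]^¼ = 354.6 K.
Since T_s⁴ = (N+1)T_e⁴, we need N ≥ (T_s/T_e)⁴ − 1 = 8.969.
The minimum whole number is N = 9.

9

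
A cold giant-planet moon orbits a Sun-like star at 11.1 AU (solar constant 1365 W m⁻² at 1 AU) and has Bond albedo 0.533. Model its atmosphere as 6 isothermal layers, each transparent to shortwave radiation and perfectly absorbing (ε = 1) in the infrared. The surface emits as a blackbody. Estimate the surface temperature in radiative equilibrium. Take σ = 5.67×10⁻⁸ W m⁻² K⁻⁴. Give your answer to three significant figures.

112 kelvin

Irradiance scales as 1/d², so S = 1365 W m⁻² × (1/11.1)² = 11.08 W m⁻².
OLR = S(1−α)/4 = 1.293 W m⁻²; the top layer radiates at T_e = 69.11 K.
For an N-layer opaque stack, T_s⁴ = (N+1)T_e⁴, hence T_s = (7)^(1/4)×69.11 K = 112.4 K.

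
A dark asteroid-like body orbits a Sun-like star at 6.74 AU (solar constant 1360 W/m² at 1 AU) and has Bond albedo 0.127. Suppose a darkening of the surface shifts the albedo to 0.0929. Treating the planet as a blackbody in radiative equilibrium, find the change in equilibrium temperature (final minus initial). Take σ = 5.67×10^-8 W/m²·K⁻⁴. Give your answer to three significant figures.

0.997 K

Irradiance scales as 1/d², so S = 1360 W/m² × (1/6.74)² = 29.94 W/m².
Before: T₁ = [29.94·0.873/(4σ)]^(1/4) = 103.6 K.
Final:   T₂ = [S(1−0.0929)/(4σ)]^(1/4) = 104.6 K.
Change: 104.6 − 103.6 = 0.9973 K.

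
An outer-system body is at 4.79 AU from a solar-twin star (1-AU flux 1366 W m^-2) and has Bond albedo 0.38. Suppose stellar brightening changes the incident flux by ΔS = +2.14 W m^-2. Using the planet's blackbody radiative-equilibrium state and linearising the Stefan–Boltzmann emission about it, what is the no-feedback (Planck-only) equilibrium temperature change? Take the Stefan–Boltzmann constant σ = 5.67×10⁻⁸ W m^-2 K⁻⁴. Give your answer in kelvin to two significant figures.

1.0 K

Flux at the orbit: S = 1366/(4.79)² = 59.54 W m^-2.
Reference equilibrium: T_e = [S(1−α)/(4σ)]^(1/4) = 112.9 K.
TOA radiative forcing: ΔF = (1−α)ΔS/4 = 0.62·(+2.14)/4 = 0.3317 W m^-2.
Planck response: λ_P = 4σT_e³ = 4·5.67×10⁻⁸·(112.9)³ = 0.3268 W m^-2/K.
ΔT₀ = ΔF/λ_P = 0.3317/0.3268 = 1.01 K.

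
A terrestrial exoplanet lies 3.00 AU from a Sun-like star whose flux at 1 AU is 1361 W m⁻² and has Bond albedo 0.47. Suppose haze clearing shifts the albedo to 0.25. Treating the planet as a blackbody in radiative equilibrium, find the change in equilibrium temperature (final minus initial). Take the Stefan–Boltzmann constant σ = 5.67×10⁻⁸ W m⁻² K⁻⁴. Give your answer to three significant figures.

12.4 K

Irradiance scales as 1/d², so S = 1361 W m⁻² × (1/3.00)² = 151.2 W m⁻².
Before: T₁ = [151.2·0.53/(4σ)]^(1/4) = 137.1 K.
After:  T₂ = [151.2·0.75/(4σ)]^(1/4) = 149.5 K.
ΔT = T₂ − T₁ = 12.43 K.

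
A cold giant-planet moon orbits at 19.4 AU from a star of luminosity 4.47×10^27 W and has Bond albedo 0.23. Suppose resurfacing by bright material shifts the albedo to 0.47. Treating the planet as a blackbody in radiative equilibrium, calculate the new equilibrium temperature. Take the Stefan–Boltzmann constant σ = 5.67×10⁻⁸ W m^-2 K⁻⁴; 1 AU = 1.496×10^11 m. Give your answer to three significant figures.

99.7 K

Orbital distance: d = 19.4 AU = 2.902×10^12 m.
Flux at the orbit: S = L/(4πd²) = 4.47×10^27/(4π·(2.90×10^12)²) = 42.23 W m^-2.
New equilibrium: T₂ = [(1−0.47)·42.23/(4σ)]^(1/4) = 99.67 K.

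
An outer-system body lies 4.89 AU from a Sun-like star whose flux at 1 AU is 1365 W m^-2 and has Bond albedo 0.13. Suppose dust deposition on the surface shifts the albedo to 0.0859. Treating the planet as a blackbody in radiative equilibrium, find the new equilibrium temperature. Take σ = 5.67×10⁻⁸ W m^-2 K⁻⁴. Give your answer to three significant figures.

123 kelvin

Flux at the orbit: S = 1365/(4.89)² = 57.08 W m^-2.
T₂ = [S(1−α₂)/(4σ)]^(1/4) = [57.08·0.914/(4σ)]^(1/4) = 123.2 K.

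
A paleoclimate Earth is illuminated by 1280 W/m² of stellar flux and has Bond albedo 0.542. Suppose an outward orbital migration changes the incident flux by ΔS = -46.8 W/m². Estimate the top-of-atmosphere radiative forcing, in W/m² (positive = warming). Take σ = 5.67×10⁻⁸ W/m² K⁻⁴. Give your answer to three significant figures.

-5.36 W/m²

ΔF = Δ[S(1−α)]/4 = (1−0.542)·-46.8/4 = -5.359 W/m².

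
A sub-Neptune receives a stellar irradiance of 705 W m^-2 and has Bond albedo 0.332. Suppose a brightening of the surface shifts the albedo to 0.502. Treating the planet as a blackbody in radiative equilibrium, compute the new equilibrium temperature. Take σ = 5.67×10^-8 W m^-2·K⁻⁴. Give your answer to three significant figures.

198 kelvin

New equilibrium: T₂ = [(1−0.502)·705.0/(4σ)]^(1/4) = 198.4 K.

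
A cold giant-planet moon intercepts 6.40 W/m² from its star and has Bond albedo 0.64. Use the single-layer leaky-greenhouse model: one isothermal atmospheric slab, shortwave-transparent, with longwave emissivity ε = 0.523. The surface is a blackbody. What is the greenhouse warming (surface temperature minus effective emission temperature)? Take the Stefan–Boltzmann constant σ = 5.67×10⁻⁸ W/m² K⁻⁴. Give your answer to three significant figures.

4.44 kelvin

The planet radiates to space at T_e = [S(1−α)/(4σ)]^(1/4) = 56.46 K.
Surface balance with a leaky layer gives σT_s⁴ = σT_e⁴·2/(2−ε), so T_s = T_e·[2/(2−0.523)]^(1/4) = 60.90 K.
Greenhouse warming: T_s − T_e = 4.445 K.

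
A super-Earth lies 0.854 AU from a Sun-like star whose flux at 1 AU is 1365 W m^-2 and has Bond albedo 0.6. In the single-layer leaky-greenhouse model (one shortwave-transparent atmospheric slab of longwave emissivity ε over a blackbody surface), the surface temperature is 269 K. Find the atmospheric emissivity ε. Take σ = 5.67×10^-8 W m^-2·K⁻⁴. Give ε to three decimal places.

0.739

Flux at the orbit: S = 1365/(0.854)² = 1872 W m^-2.
Effective temperature: T_e = [S(1−α)/(4σ)]^(1/4) = 239.7 K.
T_s⁴ = T_e⁴·2/(2−ε) → ε = 2 − 2(T_e/T_s)⁴ = 2 − 2·(239.7/269)⁴ = 0.7392.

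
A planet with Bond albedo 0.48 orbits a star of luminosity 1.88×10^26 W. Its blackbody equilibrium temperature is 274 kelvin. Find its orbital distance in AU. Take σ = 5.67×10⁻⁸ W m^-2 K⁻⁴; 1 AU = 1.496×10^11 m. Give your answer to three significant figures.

0.521 AU

The flux needed for this T is 4σT⁴/(1−0.48) = 2458 W m^-2.
S = L/(4πd²) → d = √(L/4πS) = √(1.88×10^26/(4π·2458)) = 7.801×10^10 m = 0.5215 AU.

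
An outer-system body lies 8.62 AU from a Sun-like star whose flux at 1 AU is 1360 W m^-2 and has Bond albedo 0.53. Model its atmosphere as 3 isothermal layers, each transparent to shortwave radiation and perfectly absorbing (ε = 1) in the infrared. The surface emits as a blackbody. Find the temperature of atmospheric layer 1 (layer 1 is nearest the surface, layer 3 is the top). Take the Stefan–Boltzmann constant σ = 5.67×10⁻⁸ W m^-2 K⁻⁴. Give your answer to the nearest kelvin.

Irradiance scales as 1/d², so S = 1360 W m^-2 × (1/8.62)² = 18.30 W m^-2.
OLR = S(1−α)/4 = 2.151 W m^-2; the top layer radiates at T_e = 78.48 K.
In the N-layer model, layer k (counted from the surface) has T_k = (N+1−k)^(1/4)·T_e.
T_1 = (3)^(1/4)·78.48 = 103.3 K.

103 K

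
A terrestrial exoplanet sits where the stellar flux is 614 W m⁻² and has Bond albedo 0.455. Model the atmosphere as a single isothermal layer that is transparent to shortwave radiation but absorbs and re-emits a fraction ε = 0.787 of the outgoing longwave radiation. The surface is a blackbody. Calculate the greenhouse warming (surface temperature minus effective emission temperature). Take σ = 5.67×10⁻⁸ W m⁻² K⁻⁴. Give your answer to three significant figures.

The planet radiates to space at T_e = [S(1−α)/(4σ)]^(1/4) = 196.0 K.
The surface balance (absorbed SW + ε·downward IR = σT_s⁴) with T_a⁴ = T_s⁴/2 reduces to T_s = T_e·[2/(2−ε)]^¼ = 222.1 K.
Greenhouse warming: T_s − T_e = 26.10 K.

26.1 K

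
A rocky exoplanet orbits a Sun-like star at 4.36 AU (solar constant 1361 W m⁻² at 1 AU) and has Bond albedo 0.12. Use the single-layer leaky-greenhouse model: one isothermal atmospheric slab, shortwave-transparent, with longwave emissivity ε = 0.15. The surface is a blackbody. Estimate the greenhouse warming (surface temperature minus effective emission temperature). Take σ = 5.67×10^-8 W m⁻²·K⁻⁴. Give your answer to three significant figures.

Irradiance scales as 1/d², so S = 1361 W m⁻² × (1/4.36)² = 71.60 W m⁻².
Effective emission temperature (TOA balance): σT_e⁴ = S(1−α)/4 = 15.75 W m⁻² → T_e = 129.1 K.
For a single slab of emissivity ε, T_s⁴ = 2T_e⁴/(2−ε); thus T_s = 129.1·(1.081)^(1/4) = 131.6 K.
Greenhouse warming: T_s − T_e = 2.541 K.

2.54 K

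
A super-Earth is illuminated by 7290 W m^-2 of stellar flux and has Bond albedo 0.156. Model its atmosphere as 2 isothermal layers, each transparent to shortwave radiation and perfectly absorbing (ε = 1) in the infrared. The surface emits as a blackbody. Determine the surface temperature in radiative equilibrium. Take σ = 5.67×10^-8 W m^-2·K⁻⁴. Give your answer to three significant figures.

534 K

OLR = S(1−α)/4 = 1538 W m^-2; the top layer radiates at T_e = 405.8 K.
With N = 2 opaque layers, T_s = (N+1)^(1/4)·T_e = 3^(1/4)·405.8 = 534.1 K.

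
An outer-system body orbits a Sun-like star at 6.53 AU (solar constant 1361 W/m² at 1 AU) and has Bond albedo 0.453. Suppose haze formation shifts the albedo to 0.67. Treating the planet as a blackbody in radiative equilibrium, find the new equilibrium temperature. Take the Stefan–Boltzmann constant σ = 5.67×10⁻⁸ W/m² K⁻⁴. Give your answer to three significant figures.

By the inverse-square law, S = 1361/6.53² = 31.92 W/m².
T₂ = [S(1−α₂)/(4σ)]^(1/4) = [31.92·0.33/(4σ)]^(1/4) = 82.55 K.

82.6 K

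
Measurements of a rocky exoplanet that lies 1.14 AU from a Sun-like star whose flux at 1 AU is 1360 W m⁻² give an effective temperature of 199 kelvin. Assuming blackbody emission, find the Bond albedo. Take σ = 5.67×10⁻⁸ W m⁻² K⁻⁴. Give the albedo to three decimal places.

Irradiance scales as 1/d², so S = 1360 W m⁻² × (1/1.14)² = 1046 W m⁻².
Rearranging the radiative balance, α = 1 − 4σT⁴/S.
σT⁴ = 88.92 W m⁻², so 4σT⁴ = 355.7 W m⁻².
Hence α = 1 − 355.7/1046 = 0.6601.

0.660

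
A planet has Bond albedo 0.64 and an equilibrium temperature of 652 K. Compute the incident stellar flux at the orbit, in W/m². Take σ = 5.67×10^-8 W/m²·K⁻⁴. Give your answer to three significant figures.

From S(1−α)/4 = σT⁴: S = 4σT⁴/(1−α).
σT⁴ = 5.67×10⁻⁸·(652)⁴ = 10250 W/m².
S = 4·10250/0.36 = 1.138×10^5 W/m².

1.14×10^5 W/m²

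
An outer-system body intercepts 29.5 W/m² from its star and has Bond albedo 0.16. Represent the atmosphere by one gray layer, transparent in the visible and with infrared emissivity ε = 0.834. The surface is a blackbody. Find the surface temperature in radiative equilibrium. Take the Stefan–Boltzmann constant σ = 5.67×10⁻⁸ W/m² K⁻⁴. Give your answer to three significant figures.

The planet radiates to space at T_e = [S(1−α)/(4σ)]^(1/4) = 102.2 K.
The surface balance (absorbed SW + ε·downward IR = σT_s⁴) with T_a⁴ = T_s⁴/2 reduces to T_s = T_e·[2/(2−ε)]^¼ = 117.0 K.

117 kelvin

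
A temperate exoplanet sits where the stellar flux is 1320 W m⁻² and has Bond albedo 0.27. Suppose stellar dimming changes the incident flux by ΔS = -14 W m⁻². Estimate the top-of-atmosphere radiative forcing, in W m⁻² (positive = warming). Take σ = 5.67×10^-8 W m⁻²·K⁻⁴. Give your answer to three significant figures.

-2.55 W m⁻²

Only a fraction (1−α) is absorbed and it's spread over 4πR², so ΔF = (1−α)ΔS/4 = -2.555 W m⁻².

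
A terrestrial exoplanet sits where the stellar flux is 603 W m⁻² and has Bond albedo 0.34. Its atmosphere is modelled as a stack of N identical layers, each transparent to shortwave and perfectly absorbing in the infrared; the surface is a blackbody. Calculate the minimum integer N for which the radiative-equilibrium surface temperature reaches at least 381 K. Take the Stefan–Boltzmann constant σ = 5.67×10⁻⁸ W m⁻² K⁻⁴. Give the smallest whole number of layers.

12

OLR = S(1−α)/4 = 99.49 W m⁻²; the top layer radiates at T_e = 204.7 K.
Need (N+1)T_e⁴ ≥ T_s⁴, i.e. N+1 ≥ (381/204.7)⁴ = 12.008.
So N ≥ 11.008; the smallest integer is N = 12.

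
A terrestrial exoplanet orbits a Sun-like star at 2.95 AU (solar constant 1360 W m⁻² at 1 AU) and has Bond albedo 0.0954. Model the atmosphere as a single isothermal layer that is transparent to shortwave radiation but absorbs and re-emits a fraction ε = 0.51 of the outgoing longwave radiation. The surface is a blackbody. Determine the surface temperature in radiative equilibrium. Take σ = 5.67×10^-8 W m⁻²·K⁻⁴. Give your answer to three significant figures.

170 K

By the inverse-square law, S = 1360/2.95² = 156.3 W m⁻².
The planet radiates to space at T_e = [S(1−α)/(4σ)]^(1/4) = 158.0 K.
For a single slab of emissivity ε, T_s⁴ = 2T_e⁴/(2−ε); thus T_s = 158.0·(1.342)^(1/4) = 170.1 K.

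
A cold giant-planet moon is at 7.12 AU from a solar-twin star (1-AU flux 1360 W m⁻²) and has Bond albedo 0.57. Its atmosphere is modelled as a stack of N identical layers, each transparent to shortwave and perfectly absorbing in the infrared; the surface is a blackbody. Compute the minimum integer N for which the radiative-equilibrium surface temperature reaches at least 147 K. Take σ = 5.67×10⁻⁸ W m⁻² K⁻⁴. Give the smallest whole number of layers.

Flux at the orbit: S = 1360/(7.12)² = 26.83 W m⁻².
OLR = S(1−α)/4 = 2.884 W m⁻²; the top layer radiates at T_e = 84.45 K.
Since T_s⁴ = (N+1)T_e⁴, we need N ≥ (T_s/T_e)⁴ − 1 = 8.180.
So N ≥ 8.180; the smallest integer is N = 9.

9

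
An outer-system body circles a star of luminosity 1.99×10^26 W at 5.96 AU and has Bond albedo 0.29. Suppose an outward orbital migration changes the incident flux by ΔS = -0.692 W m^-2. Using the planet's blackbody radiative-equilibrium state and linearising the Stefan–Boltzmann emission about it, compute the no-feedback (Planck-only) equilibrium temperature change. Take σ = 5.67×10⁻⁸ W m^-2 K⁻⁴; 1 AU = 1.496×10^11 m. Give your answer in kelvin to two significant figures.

-0.77 K

d = 5.96 × 1.496×10^11 m = 8.916×10^11 m.
Spreading L over a sphere of radius d: S = 1.99×10^26/(4π·8.92×10^11²) = 19.92 W m^-2.
Unperturbed T_e = [19.92·(1−0.29)/(4σ)]^¼ = 88.86 K.
ΔF = Δ[S(1−α)]/4 = (1−0.29)·-0.692/4 = -0.1228 W m^-2.
Planck response: λ_P = 4σT_e³ = 4·5.67×10⁻⁸·(88.86)³ = 0.1592 W m^-2/K.
So ΔT₀ = -0.1228/0.1592 = -0.772 K.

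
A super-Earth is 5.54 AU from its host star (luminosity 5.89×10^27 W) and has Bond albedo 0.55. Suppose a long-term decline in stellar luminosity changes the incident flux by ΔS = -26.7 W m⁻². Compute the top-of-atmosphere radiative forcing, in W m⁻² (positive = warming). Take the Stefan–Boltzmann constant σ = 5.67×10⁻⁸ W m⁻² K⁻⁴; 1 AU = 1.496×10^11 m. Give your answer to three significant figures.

d = 5.54 × 1.496×10^11 m = 8.288×10^11 m.
Spreading L over a sphere of radius d: S = 5.89×10^27/(4π·8.29×10^11²) = 682.4 W m⁻².
Only a fraction (1−α) is absorbed and it's spread over 4πR², so ΔF = (1−α)ΔS/4 = -3.004 W m⁻².

-3.00 W m⁻²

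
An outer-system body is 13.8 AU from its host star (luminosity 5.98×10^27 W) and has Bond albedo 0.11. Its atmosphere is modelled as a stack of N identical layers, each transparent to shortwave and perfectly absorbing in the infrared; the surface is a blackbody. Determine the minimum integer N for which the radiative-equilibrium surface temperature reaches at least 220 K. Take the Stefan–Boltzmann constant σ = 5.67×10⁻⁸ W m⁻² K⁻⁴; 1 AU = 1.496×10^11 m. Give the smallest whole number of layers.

5

d = 13.8 × 1.496×10^11 m = 2.064×10^12 m.
Spreading L over a sphere of radius d: S = 5.98×10^27/(4π·2.06×10^12²) = 111.7 W m⁻².
OLR = S(1−α)/4 = 24.84 W m⁻²; the top layer radiates at T_e = 144.7 K.
Since T_s⁴ = (N+1)T_e⁴, we need N ≥ (T_s/T_e)⁴ − 1 = 4.347.
The minimum whole number is N = 5.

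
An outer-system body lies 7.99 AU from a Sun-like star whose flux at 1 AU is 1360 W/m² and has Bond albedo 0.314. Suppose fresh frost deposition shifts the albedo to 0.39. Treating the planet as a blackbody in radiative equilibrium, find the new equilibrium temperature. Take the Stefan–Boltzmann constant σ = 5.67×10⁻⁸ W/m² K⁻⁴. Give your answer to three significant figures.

87.0 K

Flux at the orbit: S = 1360/(7.99)² = 21.30 W/m².
With the new albedo, S(1−α₂)/4 = 3.249 W/m², so T₂ = 87.00 K.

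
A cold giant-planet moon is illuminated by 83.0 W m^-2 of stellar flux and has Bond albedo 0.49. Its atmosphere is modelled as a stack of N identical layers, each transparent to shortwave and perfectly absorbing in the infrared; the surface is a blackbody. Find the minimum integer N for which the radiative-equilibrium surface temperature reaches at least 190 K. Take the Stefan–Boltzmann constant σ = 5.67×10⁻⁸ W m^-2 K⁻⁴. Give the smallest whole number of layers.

The effective emission temperature is T_e = [S(1−α)/(4σ)]^¼ = 116.9 K.
Need (N+1)T_e⁴ ≥ T_s⁴, i.e. N+1 ≥ (190/116.9)⁴ = 6.982.
So N ≥ 5.982; the smallest integer is N = 6.

6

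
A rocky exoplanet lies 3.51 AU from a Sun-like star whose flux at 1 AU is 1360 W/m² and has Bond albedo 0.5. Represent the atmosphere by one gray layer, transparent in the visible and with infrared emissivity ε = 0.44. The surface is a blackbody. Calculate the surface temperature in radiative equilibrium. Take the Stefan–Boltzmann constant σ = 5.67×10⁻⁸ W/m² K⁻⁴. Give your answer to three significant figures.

133 K

Flux at the orbit: S = 1360/(3.51)² = 110.4 W/m².
The planet radiates to space at T_e = [S(1−α)/(4σ)]^(1/4) = 124.9 K.
Surface balance with a leaky layer gives σT_s⁴ = σT_e⁴·2/(2−ε), so T_s = T_e·[2/(2−0.44)]^(1/4) = 132.9 K.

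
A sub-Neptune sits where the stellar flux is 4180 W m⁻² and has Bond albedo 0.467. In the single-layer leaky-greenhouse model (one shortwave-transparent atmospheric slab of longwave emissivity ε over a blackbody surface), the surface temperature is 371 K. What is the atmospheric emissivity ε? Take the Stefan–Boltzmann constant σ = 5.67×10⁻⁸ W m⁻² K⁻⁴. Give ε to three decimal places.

First, T_e = [4180·(1−0.467)/(4σ)]^(1/4) = 314.8 K.
Since (2−ε)/2 = (T_e/T_s)⁴ = 0.5185, ε = 0.9630.

0.963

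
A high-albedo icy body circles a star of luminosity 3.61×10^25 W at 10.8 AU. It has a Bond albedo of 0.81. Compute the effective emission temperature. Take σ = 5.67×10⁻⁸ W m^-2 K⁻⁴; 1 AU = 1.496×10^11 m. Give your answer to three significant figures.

d = 10.8 × 1.496×10^11 m = 1.616×10^12 m.
Spreading L over a sphere of radius d: S = 3.61×10^25/(4π·1.62×10^12²) = 1.100 W m^-2.
Absorbed flux (global mean): S(1−α)/4 = 1.100·0.19/4 = 0.05227 W m^-2.
Set σT⁴ = 0.05227 → T = (0.05227/σ)^(1/4) = 30.99 K.

31.0 K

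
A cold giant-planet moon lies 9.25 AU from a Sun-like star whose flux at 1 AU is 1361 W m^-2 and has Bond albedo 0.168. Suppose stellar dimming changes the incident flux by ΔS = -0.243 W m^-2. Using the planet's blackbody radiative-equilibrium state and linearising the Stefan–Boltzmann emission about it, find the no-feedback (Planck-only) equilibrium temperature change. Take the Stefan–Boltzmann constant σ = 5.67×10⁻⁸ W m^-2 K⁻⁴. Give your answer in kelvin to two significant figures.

Irradiance scales as 1/d², so S = 1361 W m^-2 × (1/9.25)² = 15.91 W m^-2.
The baseline emission temperature is T_e = 87.40 K.
ΔF = Δ[S(1−α)]/4 = (1−0.168)·-0.243/4 = -0.05054 W m^-2.
The Planck feedback parameter is 4σT_e³ = 0.1514 W m^-2/K.
ΔT₀ = ΔF/λ_P = -0.05054/0.1514 = -0.334 K.

-0.33 K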